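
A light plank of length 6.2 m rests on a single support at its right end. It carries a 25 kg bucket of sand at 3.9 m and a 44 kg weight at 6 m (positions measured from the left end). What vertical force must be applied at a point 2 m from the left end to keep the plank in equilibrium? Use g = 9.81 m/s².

Sum moments about the right end (the unknown pivot reaction has zero arm there).
Bucket of sand: 25 × 9.81 = 245.2 N down at 3.9 m → arm 2.3 m, τ = 245.2 × 2.3 = 564 N·m counterclockwise.
Weight: 44 × 9.81 = 431.6 N down at 6 m → arm 0.2 m, τ = 431.6 × 0.2 = 86.32 N·m counterclockwise.
Net moment of the loads = 650.3 N·m counterclockwise.
The upward force F acts at a point 2 m from the left end, arm 4.2 m, giving F × 4.2 clockwise.
Balancing moments: F × 4.2 = 650.3, giving F = 650.3 / 4.2 = 155 N.

F ≈ 155 N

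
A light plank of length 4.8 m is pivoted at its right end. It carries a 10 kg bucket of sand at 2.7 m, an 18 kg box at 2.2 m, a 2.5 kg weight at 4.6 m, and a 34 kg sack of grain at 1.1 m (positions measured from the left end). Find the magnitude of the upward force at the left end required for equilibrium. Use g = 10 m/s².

F ≈ 404 N

Choose the right end as the axis so the unknown pivot reaction has zero arm there.
Bucket of sand: 10 × 10 = 100 N down at 2.7 m → arm 2.1 m, τ = 100 × 2.1 = 210 N·m counterclockwise.
Box: 18 × 10 = 180 N down at 2.2 m → arm 2.6 m, τ = 180 × 2.6 = 468 N·m counterclockwise.
Weight: 2.5 × 10 = 25 N down at 4.6 m → arm 0.2 m, τ = 25 × 0.2 = 5 N·m counterclockwise.
Sack of grain: 34 × 10 = 340 N down at 1.1 m → arm 3.7 m, τ = 340 × 3.7 = 1258 N·m counterclockwise.
Net moment of the loads = 1941 N·m counterclockwise.
The upward force F acts at the left end, arm 4.8 m, giving F × 4.8 clockwise.
Setting net torque to zero: F × 4.8 = 1941 → F = 1941 / 4.8 = 404 N.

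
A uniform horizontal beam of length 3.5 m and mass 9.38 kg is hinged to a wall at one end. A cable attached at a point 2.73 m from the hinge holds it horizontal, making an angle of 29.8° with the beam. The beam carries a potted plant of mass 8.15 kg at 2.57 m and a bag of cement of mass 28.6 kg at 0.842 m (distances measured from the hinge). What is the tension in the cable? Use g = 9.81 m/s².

Sum moments about the hinge (the unknown hinge reaction has zero arm there).
Beam weight: 9.38 × 9.81 = 92.02 N down at 1.75 m → arm 1.75 m, τ = 92.02 × 1.75 = 161 N·m clockwise.
Potted plant: 8.15 × 9.81 = 79.95 N down at 2.57 m → arm 2.57 m, τ = 79.95 × 2.57 = 205.5 N·m clockwise.
Bag of cement: 28.6 × 9.81 = 280.6 N down at 0.842 m → arm 0.842 m, τ = 280.6 × 0.842 = 236.3 N·m clockwise.
Total clockwise load moment = 602.8 N·m.
The cable tension T acts at 2.73 m; only its component perpendicular to the beam, T sinθ, produces torque. sin 29.8° = 0.497.
Στ = 0 ⇒ T × 2.73 × 0.497 = 602.8 ⇒ T = 602.8 / 1.357 = 444 N.

T ≈ 444 N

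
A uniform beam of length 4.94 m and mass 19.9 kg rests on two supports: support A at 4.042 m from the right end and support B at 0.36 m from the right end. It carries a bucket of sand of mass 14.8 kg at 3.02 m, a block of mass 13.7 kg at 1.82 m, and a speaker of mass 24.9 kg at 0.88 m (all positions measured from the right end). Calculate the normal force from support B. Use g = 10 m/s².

Sum moments about support A (its reaction then has zero moment arm).
Beam weight: 19.9 × 10 = 199 N down at 2.47 m → arm 1.572 m, τ = 199 × 1.572 = 312.8 N·m clockwise.
Bucket of sand: 14.8 × 10 = 148 N down at 3.02 m → arm 1.022 m, τ = 148 × 1.022 = 151.3 N·m clockwise.
Block: 13.7 × 10 = 137 N down at 1.82 m → arm 2.222 m, τ = 137 × 2.222 = 304.4 N·m clockwise.
Speaker: 24.9 × 10 = 249 N down at 0.88 m → arm 3.162 m, τ = 249 × 3.162 = 787.3 N·m clockwise.
Net load moment about support A = 1556 N·m clockwise.
Reaction R at support B is upward at 0.36 m, arm 3.682 m → moment R × 3.682 counterclockwise.
Balancing moments: R × 3.682 = 1556, giving R = 423 N.

R_B ≈ 423 N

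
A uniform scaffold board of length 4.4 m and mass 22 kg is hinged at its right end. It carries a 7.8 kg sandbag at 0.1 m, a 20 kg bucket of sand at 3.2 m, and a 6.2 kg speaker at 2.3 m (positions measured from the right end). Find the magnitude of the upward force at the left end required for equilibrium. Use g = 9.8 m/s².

Taking torques about the right end:
Beam weight: 22 × 9.8 = 215.6 N down at 2.2 m → arm 2.2 m, τ = 215.6 × 2.2 = 474.3 N·m counterclockwise.
Sandbag: 7.8 × 9.8 = 76.44 N down at 0.1 m → arm 0.1 m, τ = 76.44 × 0.1 = 7.644 N·m counterclockwise.
Bucket of sand: 20 × 9.8 = 196 N down at 3.2 m → arm 3.2 m, τ = 196 × 3.2 = 627.2 N·m counterclockwise.
Speaker: 6.2 × 9.8 = 60.76 N down at 2.3 m → arm 2.3 m, τ = 60.76 × 2.3 = 139.7 N·m counterclockwise.
Net moment of the loads = 1249 N·m counterclockwise.
The upward force F acts at the left end, arm 4.4 m, giving F × 4.4 clockwise.
Setting net torque to zero: F × 4.4 = 1249 → F = 1249 / 4.4 = 284 N.

F ≈ 284 N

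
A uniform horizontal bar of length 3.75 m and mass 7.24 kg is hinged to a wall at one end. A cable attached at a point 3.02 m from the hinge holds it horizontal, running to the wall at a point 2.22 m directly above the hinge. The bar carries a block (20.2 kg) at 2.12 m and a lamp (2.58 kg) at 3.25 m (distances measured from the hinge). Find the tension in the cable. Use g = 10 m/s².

T ≈ 362 N

Taking torques about the hinge:
Beam weight: 7.24 × 10 = 72.4 N down at 1.875 m → arm 1.875 m, τ = 72.4 × 1.875 = 135.8 N·m clockwise.
Block: 20.2 × 10 = 202 N down at 2.12 m → arm 2.12 m, τ = 202 × 2.12 = 428.2 N·m clockwise.
Lamp: 2.58 × 10 = 25.8 N down at 3.25 m → arm 3.25 m, τ = 25.8 × 3.25 = 83.85 N·m clockwise.
Total clockwise load moment = 647.9 N·m.
The cable tension T acts at 3.02 m; only its component perpendicular to the bar, T sinθ, produces torque. sinθ = h/√(h²+d²) = 2.22/√(2.22²+3.02²) = 0.5923.
Στ = 0 ⇒ T × 3.02 × 0.5923 = 647.9 ⇒ T = 647.9 / 1.789 = 362 N.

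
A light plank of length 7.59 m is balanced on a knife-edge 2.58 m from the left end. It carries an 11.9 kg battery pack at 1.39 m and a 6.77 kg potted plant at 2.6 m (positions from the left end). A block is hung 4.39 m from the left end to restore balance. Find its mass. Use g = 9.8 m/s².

m ≈ 7.75 kg

About the knife-edge (at 2.58 m from the left end):
Battery pack: 11.9 × 9.8 = 116.6 N down at 1.39 m → arm 1.19 m, τ = 116.6 × 1.19 = 138.8 N·m counterclockwise.
Potted plant: 6.77 × 9.8 = 66.35 N down at 2.6 m → arm 0.02 m, τ = 66.35 × 0.02 = 1.327 N·m clockwise.
Net moment of known loads = 137.5 N·m counterclockwise.
An unknown mass m at 4.39 m has arm 1.81 m; its moment is m·g·1.81 clockwise.
Balancing moments: m × 9.8 × 1.81 = 137.5, giving m = 137.5 / (9.8 × 1.81) = 7.75 kg.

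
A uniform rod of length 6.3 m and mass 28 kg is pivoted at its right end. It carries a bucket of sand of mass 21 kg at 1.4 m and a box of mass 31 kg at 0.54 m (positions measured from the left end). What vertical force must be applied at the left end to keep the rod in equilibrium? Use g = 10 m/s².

F ≈ 587 N

Sum moments about the right end (the unknown pivot reaction has zero arm there).
Beam weight: 28 × 10 = 280 N down at 3.15 m → arm 3.15 m, τ = 280 × 3.15 = 882 N·m counterclockwise.
Bucket of sand: 21 × 10 = 210 N down at 1.4 m → arm 4.9 m, τ = 210 × 4.9 = 1029 N·m counterclockwise.
Box: 31 × 10 = 310 N down at 0.54 m → arm 5.76 m, τ = 310 × 5.76 = 1786 N·m counterclockwise.
Net moment of the loads = 3697 N·m counterclockwise.
The upward force F acts at the left end, arm 6.3 m, giving F × 6.3 clockwise.
Στ = 0 ⇒ F × 6.3 = 3697 ⇒ F = 3697 / 6.3 = 587 N.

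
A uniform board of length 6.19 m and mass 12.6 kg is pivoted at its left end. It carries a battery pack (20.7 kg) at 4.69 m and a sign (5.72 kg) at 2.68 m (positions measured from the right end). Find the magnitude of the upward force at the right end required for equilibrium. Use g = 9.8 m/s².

Taking torques about the left end:
Beam weight: 12.6 × 9.8 = 123.5 N down at 3.095 m → arm 3.095 m, τ = 123.5 × 3.095 = 382.2 N·m clockwise.
Battery pack: 20.7 × 9.8 = 202.9 N down at 4.69 m → arm 1.5 m, τ = 202.9 × 1.5 = 304.4 N·m clockwise.
Sign: 5.72 × 9.8 = 56.06 N down at 2.68 m → arm 3.51 m, τ = 56.06 × 3.51 = 196.8 N·m clockwise.
Net moment of the loads = 883.4 N·m clockwise.
The upward force F acts at the right end, arm 6.19 m, giving F × 6.19 counterclockwise.
Balancing moments: F × 6.19 = 883.4, giving F = 883.4 / 6.19 = 143 N.

F ≈ 143 N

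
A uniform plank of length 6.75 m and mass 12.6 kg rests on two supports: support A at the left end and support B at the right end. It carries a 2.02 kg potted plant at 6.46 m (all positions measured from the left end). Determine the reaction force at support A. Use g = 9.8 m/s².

Choose support B as the axis so its reaction then has zero moment arm.
Beam weight: 12.6 × 9.8 = 123.5 N down at 3.375 m → arm 3.375 m, τ = 123.5 × 3.375 = 416.8 N·m counterclockwise.
Potted plant: 2.02 × 9.8 = 19.8 N down at 6.46 m → arm 0.29 m, τ = 19.8 × 0.29 = 5.742 N·m counterclockwise.
Net load moment about support B = 422.5 N·m counterclockwise.
Reaction R at support A is upward at 0 m, arm 6.75 m → moment R × 6.75 clockwise.
Setting net torque to zero: R × 6.75 = 422.5 → R = 62.6 N.

R_A ≈ 62.6 N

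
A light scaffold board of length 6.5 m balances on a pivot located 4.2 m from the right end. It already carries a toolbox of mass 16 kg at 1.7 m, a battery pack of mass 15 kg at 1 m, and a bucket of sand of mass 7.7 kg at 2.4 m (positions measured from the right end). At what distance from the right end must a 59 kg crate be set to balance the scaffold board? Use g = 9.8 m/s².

x ≈ 5.93 m from the right end

Sum moments about the pivot (at 4.2 m from the right end) (the support reaction has zero arm there).
Toolbox: 16 × 9.8 = 156.8 N down at 1.7 m → arm 2.5 m, τ = 156.8 × 2.5 = 392 N·m clockwise.
Battery pack: 15 × 9.8 = 147 N down at 1 m → arm 3.2 m, τ = 147 × 3.2 = 470.4 N·m clockwise.
Bucket of sand: 7.7 × 9.8 = 75.46 N down at 2.4 m → arm 1.8 m, τ = 75.46 × 1.8 = 135.8 N·m clockwise.
Net moment of existing loads = 998.2 N·m clockwise.
The crate weighs 59 × 9.8 = 578.2 N and must supply an equal counterclockwise moment, so its lever arm about the pivot is 998.2 / 578.2 = 1.73 m.
That puts it at 4.2 + 1.73 = 5.93 m from the right end.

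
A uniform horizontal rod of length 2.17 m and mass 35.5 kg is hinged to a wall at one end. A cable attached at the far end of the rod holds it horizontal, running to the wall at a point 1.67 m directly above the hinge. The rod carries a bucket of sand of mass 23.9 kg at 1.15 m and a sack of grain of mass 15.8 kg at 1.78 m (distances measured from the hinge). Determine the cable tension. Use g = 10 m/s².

Take moments about the hinge.
Beam weight: 35.5 × 10 = 355 N down at 1.085 m → arm 1.085 m, τ = 355 × 1.085 = 385.2 N·m clockwise.
Bucket of sand: 23.9 × 10 = 239 N down at 1.15 m → arm 1.15 m, τ = 239 × 1.15 = 274.8 N·m clockwise.
Sack of grain: 15.8 × 10 = 158 N down at 1.78 m → arm 1.78 m, τ = 158 × 1.78 = 281.2 N·m clockwise.
Total clockwise load moment = 941.2 N·m.
The cable tension T acts at 2.17 m; only its component perpendicular to the rod, T sinθ, produces torque. sinθ = h/√(h²+d²) = 1.67/√(1.67²+2.17²) = 0.6099.
For rotational equilibrium, T × 2.17 × 0.6099 = 941.2, so T = 941.2 / 1.323 = 711 N.

T ≈ 711 N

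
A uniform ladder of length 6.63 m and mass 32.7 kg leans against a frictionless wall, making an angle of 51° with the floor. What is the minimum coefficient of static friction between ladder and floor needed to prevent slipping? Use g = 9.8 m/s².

Choose the foot of the ladder as the axis so the floor normal and friction both act there and drop out.
Ladder weight 32.7×9.8 = 320.5 N acts at 3.315 m along the ladder; its horizontal arm is 3.315·cos51° = 2.086 m → τ = 668.6 N·m clockwise.
Wall normal N acts horizontally at the top; its moment arm is the height L sinθ = 6.63·sin51° = 5.152 m, counterclockwise.
For rotational equilibrium, N × 5.152 = 668.6, so N = 129.8 N.
ΣFx = 0 ⇒ f = N_wall = 129.8 N. ΣFy = 0 ⇒ N_floor = 320.5 N.
μ_min = f / N_floor = 129.8 / 320.5 = 0.405.

μ_min ≈ 0.405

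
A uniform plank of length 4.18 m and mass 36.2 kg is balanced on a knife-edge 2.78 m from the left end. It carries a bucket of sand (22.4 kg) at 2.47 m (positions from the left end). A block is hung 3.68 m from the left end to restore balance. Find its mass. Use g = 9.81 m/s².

Sum moments about the knife-edge (at 2.78 m from the left end) (the support reaction has zero arm there).
Beam weight: 36.2 × 9.81 = 355.1 N down at 2.09 m → arm 0.69 m, τ = 355.1 × 0.69 = 245 N·m counterclockwise.
Bucket of sand: 22.4 × 9.81 = 219.7 N down at 2.47 m → arm 0.31 m, τ = 219.7 × 0.31 = 68.11 N·m counterclockwise.
Net moment of known loads = 313.1 N·m counterclockwise.
An unknown mass m at 3.68 m has arm 0.9 m; its moment is m·g·0.9 clockwise.
Setting net torque to zero: m × 9.81 × 0.9 = 313.1 → m = 313.1 / (9.81 × 0.9) = 35.5 kg.

m ≈ 35.5 kg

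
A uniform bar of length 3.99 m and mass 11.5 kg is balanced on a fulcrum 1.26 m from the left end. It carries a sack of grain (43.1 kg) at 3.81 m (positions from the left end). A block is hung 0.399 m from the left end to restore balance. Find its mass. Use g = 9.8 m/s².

m ≈ 137 kg

Taking torques about the fulcrum (at 1.26 m from the left end):
Beam weight: 11.5 × 9.8 = 112.7 N down at 1.995 m → arm 0.735 m, τ = 112.7 × 0.735 = 82.83 N·m clockwise.
Sack of grain: 43.1 × 9.8 = 422.4 N down at 3.81 m → arm 2.55 m, τ = 422.4 × 2.55 = 1077 N·m clockwise.
Net moment of known loads = 1160 N·m clockwise.
An unknown mass m at 0.399 m has arm 0.861 m; its moment is m·g·0.861 counterclockwise.
For rotational equilibrium, m × 9.8 × 0.861 = 1160, so m = 1160 / (9.8 × 0.861) = 137 kg.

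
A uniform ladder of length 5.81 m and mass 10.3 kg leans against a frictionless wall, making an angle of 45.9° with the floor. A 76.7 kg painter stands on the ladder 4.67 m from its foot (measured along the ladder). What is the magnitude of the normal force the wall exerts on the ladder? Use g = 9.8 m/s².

Choose the foot of the ladder as the axis so the floor normal and friction both act there and drop out.
Ladder weight 10.3×9.8 = 100.9 N acts at 2.905 m along the ladder; its horizontal arm is 2.905·cos45.9° = 2.022 m → τ = 204 N·m clockwise.
Painter: 76.7×9.8 = 751.7 N at 4.67 m → arm 3.25 m → τ = 2443 N·m clockwise.
Wall normal N acts horizontally at the top; its moment arm is the height L sinθ = 5.81·sin45.9° = 4.172 m, counterclockwise.
Setting net torque to zero: N × 4.172 = 2647 → N = 634 N.

N_wall ≈ 634 N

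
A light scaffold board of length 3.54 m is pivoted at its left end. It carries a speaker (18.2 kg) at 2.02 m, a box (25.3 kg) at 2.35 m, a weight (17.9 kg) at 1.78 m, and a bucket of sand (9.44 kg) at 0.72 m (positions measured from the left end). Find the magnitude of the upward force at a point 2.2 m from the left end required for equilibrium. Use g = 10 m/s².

F ≈ 613 N

About the left end:
Speaker: 18.2 × 10 = 182 N down at 2.02 m → arm 2.02 m, τ = 182 × 2.02 = 367.6 N·m clockwise.
Box: 25.3 × 10 = 253 N down at 2.35 m → arm 2.35 m, τ = 253 × 2.35 = 594.6 N·m clockwise.
Weight: 17.9 × 10 = 179 N down at 1.78 m → arm 1.78 m, τ = 179 × 1.78 = 318.6 N·m clockwise.
Bucket of sand: 9.44 × 10 = 94.4 N down at 0.72 m → arm 0.72 m, τ = 94.4 × 0.72 = 67.97 N·m clockwise.
Net moment of the loads = 1349 N·m clockwise.
The upward force F acts at a point 2.2 m from the left end, arm 2.2 m, giving F × 2.2 counterclockwise.
Setting net torque to zero: F × 2.2 = 1349 → F = 1349 / 2.2 = 613 N.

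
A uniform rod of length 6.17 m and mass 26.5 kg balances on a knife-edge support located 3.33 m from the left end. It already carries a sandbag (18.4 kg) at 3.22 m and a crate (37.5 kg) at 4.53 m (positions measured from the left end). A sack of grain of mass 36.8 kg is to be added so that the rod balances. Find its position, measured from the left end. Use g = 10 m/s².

x ≈ 2.34 m from the left end

Taking torques about the knife-edge support (at 3.33 m from the left end):
Beam weight: 26.5 × 10 = 265 N down at 3.085 m → arm 0.245 m, τ = 265 × 0.245 = 64.92 N·m counterclockwise.
Sandbag: 18.4 × 10 = 184 N down at 3.22 m → arm 0.11 m, τ = 184 × 0.11 = 20.24 N·m counterclockwise.
Crate: 37.5 × 10 = 375 N down at 4.53 m → arm 1.2 m, τ = 375 × 1.2 = 450 N·m clockwise.
Net moment of existing loads = 364.8 N·m clockwise.
The sack of grain weighs 36.8 × 10 = 368 N and must supply an equal counterclockwise moment, so its lever arm about the knife-edge support is 364.8 / 368 = 0.991 m.
That puts it at 3.33 − 0.991 = 2.34 m from the left end.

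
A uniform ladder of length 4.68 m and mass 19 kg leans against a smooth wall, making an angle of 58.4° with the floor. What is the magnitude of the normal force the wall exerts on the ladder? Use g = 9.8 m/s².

About the foot of the ladder:
Ladder weight 19×9.8 = 186.2 N acts at 2.34 m along the ladder; its horizontal arm is 2.34·cos58.4° = 1.226 m → τ = 228.3 N·m clockwise.
Wall normal N acts horizontally at the top; its moment arm is the height L sinθ = 4.68·sin58.4° = 3.986 m, counterclockwise.
Setting net torque to zero: N × 3.986 = 228.3 → N = 57.3 N.

N_wall ≈ 57.3 N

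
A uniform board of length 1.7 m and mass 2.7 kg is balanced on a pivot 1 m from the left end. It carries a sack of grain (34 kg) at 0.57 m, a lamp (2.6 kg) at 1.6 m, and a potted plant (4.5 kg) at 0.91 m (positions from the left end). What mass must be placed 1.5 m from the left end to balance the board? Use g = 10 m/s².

Choose the pivot (at 1 m from the left end) as the axis so the support reaction has zero arm there.
Beam weight: 2.7 × 10 = 27 N down at 0.85 m → arm 0.15 m, τ = 27 × 0.15 = 4.05 N·m counterclockwise.
Sack of grain: 34 × 10 = 340 N down at 0.57 m → arm 0.43 m, τ = 340 × 0.43 = 146.2 N·m counterclockwise.
Lamp: 2.6 × 10 = 26 N down at 1.6 m → arm 0.6 m, τ = 26 × 0.6 = 15.6 N·m clockwise.
Potted plant: 4.5 × 10 = 45 N down at 0.91 m → arm 0.09 m, τ = 45 × 0.09 = 4.05 N·m counterclockwise.
Net moment of known loads = 138.7 N·m counterclockwise.
An unknown mass m at 1.5 m has arm 0.5 m; its moment is m·g·0.5 clockwise.
Στ = 0 ⇒ m × 10 × 0.5 = 138.7 ⇒ m = 138.7 / (10 × 0.5) = 27.7 kg.

m ≈ 27.7 kg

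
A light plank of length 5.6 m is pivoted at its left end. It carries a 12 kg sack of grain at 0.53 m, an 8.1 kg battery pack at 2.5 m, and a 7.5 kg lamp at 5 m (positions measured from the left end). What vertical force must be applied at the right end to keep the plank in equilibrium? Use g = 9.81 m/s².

F ≈ 112 N

Sum moments about the left end (the unknown pivot reaction has zero arm there).
Sack of grain: 12 × 9.81 = 117.7 N down at 0.53 m → arm 0.53 m, τ = 117.7 × 0.53 = 62.38 N·m clockwise.
Battery pack: 8.1 × 9.81 = 79.46 N down at 2.5 m → arm 2.5 m, τ = 79.46 × 2.5 = 198.6 N·m clockwise.
Lamp: 7.5 × 9.81 = 73.58 N down at 5 m → arm 5 m, τ = 73.58 × 5 = 367.9 N·m clockwise.
Net moment of the loads = 628.9 N·m clockwise.
The upward force F acts at the right end, arm 5.6 m, giving F × 5.6 counterclockwise.
Balancing moments: F × 5.6 = 628.9, giving F = 628.9 / 5.6 = 112 N.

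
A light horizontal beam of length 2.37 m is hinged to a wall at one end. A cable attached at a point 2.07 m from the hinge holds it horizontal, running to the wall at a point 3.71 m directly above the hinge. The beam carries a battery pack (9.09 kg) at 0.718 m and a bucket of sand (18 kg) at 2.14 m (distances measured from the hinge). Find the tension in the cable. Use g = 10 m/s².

T ≈ 249 N

Choose the hinge as the axis so the unknown hinge reaction has zero arm there.
Battery pack: 9.09 × 10 = 90.9 N down at 0.718 m → arm 0.718 m, τ = 90.9 × 0.718 = 65.27 N·m clockwise.
Bucket of sand: 18 × 10 = 180 N down at 2.14 m → arm 2.14 m, τ = 180 × 2.14 = 385.2 N·m clockwise.
Total clockwise load moment = 450.5 N·m.
The cable tension T acts at 2.07 m; only its component perpendicular to the beam, T sinθ, produces torque. sinθ = h/√(h²+d²) = 3.71/√(3.71²+2.07²) = 0.8733.
Balancing moments: T × 2.07 × 0.8733 = 450.5, giving T = 450.5 / 1.808 = 249 N.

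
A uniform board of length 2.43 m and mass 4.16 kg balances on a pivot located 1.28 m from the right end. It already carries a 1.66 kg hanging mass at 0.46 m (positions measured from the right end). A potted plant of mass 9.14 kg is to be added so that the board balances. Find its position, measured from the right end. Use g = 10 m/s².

x ≈ 1.46 m from the right end

Sum moments about the pivot (at 1.28 m from the right end) (the support reaction has zero arm there).
Beam weight: 4.16 × 10 = 41.6 N down at 1.215 m → arm 0.065 m, τ = 41.6 × 0.065 = 2.704 N·m clockwise.
Hanging mass: 1.66 × 10 = 16.6 N down at 0.46 m → arm 0.82 m, τ = 16.6 × 0.82 = 13.61 N·m clockwise.
Net moment of existing loads = 16.31 N·m clockwise.
The potted plant weighs 9.14 × 10 = 91.4 N and must supply an equal counterclockwise moment, so its lever arm about the pivot is 16.31 / 91.4 = 0.178 m.
That puts it at 1.28 + 0.178 = 1.46 m from the right end.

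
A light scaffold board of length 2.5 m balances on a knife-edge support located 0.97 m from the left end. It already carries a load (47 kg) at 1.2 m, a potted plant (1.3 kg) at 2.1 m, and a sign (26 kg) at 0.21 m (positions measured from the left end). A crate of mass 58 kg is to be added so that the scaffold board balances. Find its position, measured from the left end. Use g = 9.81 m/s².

Take moments about the knife-edge support (at 0.97 m from the left end).
Load: 47 × 9.81 = 461.1 N down at 1.2 m → arm 0.23 m, τ = 461.1 × 0.23 = 106.1 N·m clockwise.
Potted plant: 1.3 × 9.81 = 12.75 N down at 2.1 m → arm 1.13 m, τ = 12.75 × 1.13 = 14.41 N·m clockwise.
Sign: 26 × 9.81 = 255.1 N down at 0.21 m → arm 0.76 m, τ = 255.1 × 0.76 = 193.9 N·m counterclockwise.
Net moment of existing loads = 73.39 N·m counterclockwise.
The crate weighs 58 × 9.81 = 569 N and must supply an equal clockwise moment, so its lever arm about the knife-edge support is 73.39 / 569 = 0.129 m.
That puts it at 0.97 + 0.129 = 1.1 m from the left end.

x ≈ 1.1 m from the left end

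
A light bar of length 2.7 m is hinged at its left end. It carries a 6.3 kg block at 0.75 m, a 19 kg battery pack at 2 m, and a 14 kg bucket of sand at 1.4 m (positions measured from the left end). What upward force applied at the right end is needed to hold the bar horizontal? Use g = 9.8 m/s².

F ≈ 226 N

About the left end:
Block: 6.3 × 9.8 = 61.74 N down at 0.75 m → arm 0.75 m, τ = 61.74 × 0.75 = 46.3 N·m clockwise.
Battery pack: 19 × 9.8 = 186.2 N down at 2 m → arm 2 m, τ = 186.2 × 2 = 372.4 N·m clockwise.
Bucket of sand: 14 × 9.8 = 137.2 N down at 1.4 m → arm 1.4 m, τ = 137.2 × 1.4 = 192.1 N·m clockwise.
Net moment of the loads = 610.8 N·m clockwise.
The upward force F acts at the right end, arm 2.7 m, giving F × 2.7 counterclockwise.
For rotational equilibrium, F × 2.7 = 610.8, so F = 610.8 / 2.7 = 226 N.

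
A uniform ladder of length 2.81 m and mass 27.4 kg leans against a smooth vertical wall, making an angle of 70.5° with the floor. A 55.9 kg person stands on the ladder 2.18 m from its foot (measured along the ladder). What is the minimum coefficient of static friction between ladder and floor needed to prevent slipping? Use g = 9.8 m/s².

Take moments about the foot of the ladder.
Ladder weight 27.4×9.8 = 268.5 N acts at 1.405 m along the ladder; its horizontal arm is 1.405·cos70.5° = 0.469 m → τ = 125.9 N·m clockwise.
Person: 55.9×9.8 = 547.8 N at 2.18 m → arm 0.7277 m → τ = 398.6 N·m clockwise.
Wall normal N acts horizontally at the top; its moment arm is the height L sinθ = 2.81·sin70.5° = 2.649 m, counterclockwise.
For rotational equilibrium, N × 2.649 = 524.5, so N = 198 N.
ΣFx = 0 ⇒ f = N_wall = 198 N. ΣFy = 0 ⇒ N_floor = 816.3 N.
μ_min = f / N_floor = 198 / 816.3 = 0.243.

μ_min ≈ 0.243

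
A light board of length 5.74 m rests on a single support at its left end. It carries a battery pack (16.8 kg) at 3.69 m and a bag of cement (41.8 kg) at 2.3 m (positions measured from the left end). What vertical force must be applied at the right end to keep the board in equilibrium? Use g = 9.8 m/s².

Choose the left end as the axis so the unknown pivot reaction has zero arm there.
Battery pack: 16.8 × 9.8 = 164.6 N down at 3.69 m → arm 3.69 m, τ = 164.6 × 3.69 = 607.4 N·m clockwise.
Bag of cement: 41.8 × 9.8 = 409.6 N down at 2.3 m → arm 2.3 m, τ = 409.6 × 2.3 = 942.1 N·m clockwise.
Net moment of the loads = 1550 N·m clockwise.
The upward force F acts at the right end, arm 5.74 m, giving F × 5.74 counterclockwise.
Setting net torque to zero: F × 5.74 = 1550 → F = 1550 / 5.74 = 270 N.

F ≈ 270 N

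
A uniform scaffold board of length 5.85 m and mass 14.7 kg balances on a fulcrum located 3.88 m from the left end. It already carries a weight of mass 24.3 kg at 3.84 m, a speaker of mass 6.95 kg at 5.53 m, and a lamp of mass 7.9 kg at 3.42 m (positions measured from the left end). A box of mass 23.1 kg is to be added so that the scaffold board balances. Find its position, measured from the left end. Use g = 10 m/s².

Taking torques about the fulcrum (at 3.88 m from the left end):
Beam weight: 14.7 × 10 = 147 N down at 2.925 m → arm 0.955 m, τ = 147 × 0.955 = 140.4 N·m counterclockwise.
Weight: 24.3 × 10 = 243 N down at 3.84 m → arm 0.04 m, τ = 243 × 0.04 = 9.72 N·m counterclockwise.
Speaker: 6.95 × 10 = 69.5 N down at 5.53 m → arm 1.65 m, τ = 69.5 × 1.65 = 114.7 N·m clockwise.
Lamp: 7.9 × 10 = 79 N down at 3.42 m → arm 0.46 m, τ = 79 × 0.46 = 36.34 N·m counterclockwise.
Net moment of existing loads = 71.76 N·m counterclockwise.
The box weighs 23.1 × 10 = 231 N and must supply an equal clockwise moment, so its lever arm about the fulcrum is 71.76 / 231 = 0.311 m.
That puts it at 3.88 + 0.311 = 4.19 m from the left end.

x ≈ 4.19 m from the left end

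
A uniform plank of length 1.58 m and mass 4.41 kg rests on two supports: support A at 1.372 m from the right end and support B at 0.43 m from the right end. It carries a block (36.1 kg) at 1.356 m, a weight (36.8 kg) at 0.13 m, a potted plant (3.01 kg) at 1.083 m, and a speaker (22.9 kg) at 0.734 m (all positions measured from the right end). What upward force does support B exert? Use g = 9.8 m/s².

R_B ≈ 669 N

About support A:
Beam weight: 4.41 × 9.8 = 43.22 N down at 0.79 m → arm 0.582 m, τ = 43.22 × 0.582 = 25.15 N·m clockwise.
Block: 36.1 × 9.8 = 353.8 N down at 1.356 m → arm 0.016 m, τ = 353.8 × 0.016 = 5.661 N·m clockwise.
Weight: 36.8 × 9.8 = 360.6 N down at 0.13 m → arm 1.242 m, τ = 360.6 × 1.242 = 447.9 N·m clockwise.
Potted plant: 3.01 × 9.8 = 29.5 N down at 1.083 m → arm 0.289 m, τ = 29.5 × 0.289 = 8.525 N·m clockwise.
Speaker: 22.9 × 9.8 = 224.4 N down at 0.734 m → arm 0.638 m, τ = 224.4 × 0.638 = 143.2 N·m clockwise.
Net load moment about support A = 630.4 N·m clockwise.
Reaction R at support B is upward at 0.43 m, arm 0.942 m → moment R × 0.942 counterclockwise.
Setting net torque to zero: R × 0.942 = 630.4 → R = 669 N.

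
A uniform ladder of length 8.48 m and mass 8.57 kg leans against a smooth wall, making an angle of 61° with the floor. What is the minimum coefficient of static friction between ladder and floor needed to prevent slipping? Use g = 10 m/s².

Choose the foot of the ladder as the axis so the floor normal and friction both act there and drop out.
Ladder weight 8.57×10 = 85.7 N acts at 4.24 m along the ladder; its horizontal arm is 4.24·cos61° = 2.056 m → τ = 176.2 N·m clockwise.
Wall normal N acts horizontally at the top; its moment arm is the height L sinθ = 8.48·sin61° = 7.417 m, counterclockwise.
Στ = 0 ⇒ N × 7.417 = 176.2 ⇒ N = 23.76 N.
ΣFx = 0 ⇒ f = N_wall = 23.76 N. ΣFy = 0 ⇒ N_floor = 85.7 N.
μ_min = f / N_floor = 23.76 / 85.7 = 0.277.

μ_min ≈ 0.277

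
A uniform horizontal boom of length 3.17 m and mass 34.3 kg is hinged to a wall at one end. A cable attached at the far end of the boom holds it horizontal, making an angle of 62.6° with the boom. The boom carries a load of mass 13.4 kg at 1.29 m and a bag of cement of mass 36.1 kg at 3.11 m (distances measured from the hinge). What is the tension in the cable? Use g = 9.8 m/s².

Take moments about the hinge.
Beam weight: 34.3 × 9.8 = 336.1 N down at 1.585 m → arm 1.585 m, τ = 336.1 × 1.585 = 532.7 N·m clockwise.
Load: 13.4 × 9.8 = 131.3 N down at 1.29 m → arm 1.29 m, τ = 131.3 × 1.29 = 169.4 N·m clockwise.
Bag of cement: 36.1 × 9.8 = 353.8 N down at 3.11 m → arm 3.11 m, τ = 353.8 × 3.11 = 1100 N·m clockwise.
Total clockwise load moment = 1802 N·m.
The cable tension T acts at 3.17 m; only its component perpendicular to the boom, T sinθ, produces torque. sin 62.6° = 0.8878.
Στ = 0 ⇒ T × 3.17 × 0.8878 = 1802 ⇒ T = 1802 / 2.814 = 640 N.

T ≈ 640 N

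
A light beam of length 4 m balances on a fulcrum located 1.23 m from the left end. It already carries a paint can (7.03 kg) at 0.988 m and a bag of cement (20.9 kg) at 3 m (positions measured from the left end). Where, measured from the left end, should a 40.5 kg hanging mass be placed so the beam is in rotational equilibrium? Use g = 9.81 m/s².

Sum moments about the fulcrum (at 1.23 m from the left end) (the support reaction has zero arm there).
Paint can: 7.03 × 9.81 = 68.96 N down at 0.988 m → arm 0.242 m, τ = 68.96 × 0.242 = 16.69 N·m counterclockwise.
Bag of cement: 20.9 × 9.81 = 205 N down at 3 m → arm 1.77 m, τ = 205 × 1.77 = 362.9 N·m clockwise.
Net moment of existing loads = 346.2 N·m clockwise.
The hanging mass weighs 40.5 × 9.81 = 397.3 N and must supply an equal counterclockwise moment, so its lever arm about the fulcrum is 346.2 / 397.3 = 0.871 m.
That puts it at 1.23 − 0.871 = 0.359 m from the left end.

x ≈ 0.359 m from the left end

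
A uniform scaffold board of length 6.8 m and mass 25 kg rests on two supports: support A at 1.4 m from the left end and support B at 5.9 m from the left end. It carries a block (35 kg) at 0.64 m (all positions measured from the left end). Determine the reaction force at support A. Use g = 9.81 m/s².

R_A ≈ 538 N

Sum moments about support B (its reaction then has zero moment arm).
Beam weight: 25 × 9.81 = 245.2 N down at 3.4 m → arm 2.5 m, τ = 245.2 × 2.5 = 613 N·m counterclockwise.
Block: 35 × 9.81 = 343.4 N down at 0.64 m → arm 5.26 m, τ = 343.4 × 5.26 = 1806 N·m counterclockwise.
Net load moment about support B = 2419 N·m counterclockwise.
Reaction R at support A is upward at 1.4 m, arm 4.5 m → moment R × 4.5 clockwise.
Setting net torque to zero: R × 4.5 = 2419 → R = 538 N.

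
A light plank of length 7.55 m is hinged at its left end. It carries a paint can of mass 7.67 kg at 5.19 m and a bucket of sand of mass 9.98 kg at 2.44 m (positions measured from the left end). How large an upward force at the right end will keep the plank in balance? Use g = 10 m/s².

F ≈ 85 N

Choose the left end as the axis so the unknown pivot reaction has zero arm there.
Paint can: 7.67 × 10 = 76.7 N down at 5.19 m → arm 5.19 m, τ = 76.7 × 5.19 = 398.1 N·m clockwise.
Bucket of sand: 9.98 × 10 = 99.8 N down at 2.44 m → arm 2.44 m, τ = 99.8 × 2.44 = 243.5 N·m clockwise.
Net moment of the loads = 641.6 N·m clockwise.
The upward force F acts at the right end, arm 7.55 m, giving F × 7.55 counterclockwise.
Balancing moments: F × 7.55 = 641.6, giving F = 641.6 / 7.55 = 85 N.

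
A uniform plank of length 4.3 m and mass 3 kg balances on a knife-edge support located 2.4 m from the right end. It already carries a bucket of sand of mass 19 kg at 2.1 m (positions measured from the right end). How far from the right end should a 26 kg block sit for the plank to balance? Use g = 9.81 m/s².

Sum moments about the knife-edge support (at 2.4 m from the right end) (the support reaction has zero arm there).
Beam weight: 3 × 9.81 = 29.43 N down at 2.15 m → arm 0.25 m, τ = 29.43 × 0.25 = 7.357 N·m clockwise.
Bucket of sand: 19 × 9.81 = 186.4 N down at 2.1 m → arm 0.3 m, τ = 186.4 × 0.3 = 55.92 N·m clockwise.
Net moment of existing loads = 63.28 N·m clockwise.
The block weighs 26 × 9.81 = 255.1 N and must supply an equal counterclockwise moment, so its lever arm about the knife-edge support is 63.28 / 255.1 = 0.248 m.
That puts it at 2.4 + 0.248 = 2.65 m from the right end.

x ≈ 2.65 m from the right end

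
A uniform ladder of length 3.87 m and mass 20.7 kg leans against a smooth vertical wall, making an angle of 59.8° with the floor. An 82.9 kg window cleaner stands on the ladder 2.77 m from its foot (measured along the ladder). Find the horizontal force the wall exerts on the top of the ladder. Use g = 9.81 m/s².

N_wall ≈ 398 N

Take moments about the foot of the ladder.
Ladder weight 20.7×9.81 = 203.1 N acts at 1.935 m along the ladder; its horizontal arm is 1.935·cos59.8° = 0.9733 m → τ = 197.7 N·m clockwise.
Window cleaner: 82.9×9.81 = 813.2 N at 2.77 m → arm 1.393 m → τ = 1133 N·m clockwise.
Wall normal N acts horizontally at the top; its moment arm is the height L sinθ = 3.87·sin59.8° = 3.345 m, counterclockwise.
For rotational equilibrium, N × 3.345 = 1331, so N = 398 N.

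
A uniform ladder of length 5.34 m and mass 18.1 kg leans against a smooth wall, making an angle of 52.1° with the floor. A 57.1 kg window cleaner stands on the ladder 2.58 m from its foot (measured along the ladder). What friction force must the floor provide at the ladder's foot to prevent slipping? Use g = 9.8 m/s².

f ≈ 280 N

Taking torques about the foot of the ladder:
Ladder weight 18.1×9.8 = 177.4 N acts at 2.67 m along the ladder; its horizontal arm is 2.67·cos52.1° = 1.64 m → τ = 290.9 N·m clockwise.
Window cleaner: 57.1×9.8 = 559.6 N at 2.58 m → arm 1.585 m → τ = 887 N·m clockwise.
Wall normal N acts horizontally at the top; its moment arm is the height L sinθ = 5.34·sin52.1° = 4.214 m, counterclockwise.
Setting net torque to zero: N × 4.214 = 1178 → N = 280 N.
ΣFx = 0: friction at the foot balances the wall's push, so f = N_wall = 280 N.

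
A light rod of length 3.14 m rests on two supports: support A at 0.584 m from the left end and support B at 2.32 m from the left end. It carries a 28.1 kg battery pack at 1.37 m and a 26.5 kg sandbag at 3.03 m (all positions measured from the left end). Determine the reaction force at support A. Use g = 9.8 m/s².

R_A ≈ 44.5 N

Taking torques about support B:
Battery pack: 28.1 × 9.8 = 275.4 N down at 1.37 m → arm 0.95 m, τ = 275.4 × 0.95 = 261.6 N·m counterclockwise.
Sandbag: 26.5 × 9.8 = 259.7 N down at 3.03 m → arm 0.71 m, τ = 259.7 × 0.71 = 184.4 N·m clockwise.
Net load moment about support B = 77.2 N·m counterclockwise.
Reaction R at support A is upward at 0.584 m, arm 1.736 m → moment R × 1.736 clockwise.
Setting net torque to zero: R × 1.736 = 77.2 → R = 44.5 N.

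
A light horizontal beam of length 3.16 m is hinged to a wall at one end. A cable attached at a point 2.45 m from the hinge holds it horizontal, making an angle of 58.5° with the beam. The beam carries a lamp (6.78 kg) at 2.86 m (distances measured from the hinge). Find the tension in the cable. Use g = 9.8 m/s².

T ≈ 91 N

Sum moments about the hinge (the unknown hinge reaction has zero arm there).
Lamp: 6.78 × 9.8 = 66.44 N down at 2.86 m → arm 2.86 m, τ = 66.44 × 2.86 = 190 N·m clockwise.
Total clockwise load moment = 190 N·m.
The cable tension T acts at 2.45 m; only its component perpendicular to the beam, T sinθ, produces torque. sin 58.5° = 0.8526.
Balancing moments: T × 2.45 × 0.8526 = 190, giving T = 190 / 2.089 = 91 N.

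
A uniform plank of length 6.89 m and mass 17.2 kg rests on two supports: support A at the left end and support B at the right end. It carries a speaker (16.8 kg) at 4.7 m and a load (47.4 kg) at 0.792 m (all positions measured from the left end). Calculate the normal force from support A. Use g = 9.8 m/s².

R_A ≈ 548 N

Choose support B as the axis so its reaction then has zero moment arm.
Beam weight: 17.2 × 9.8 = 168.6 N down at 3.445 m → arm 3.445 m, τ = 168.6 × 3.445 = 580.8 N·m counterclockwise.
Speaker: 16.8 × 9.8 = 164.6 N down at 4.7 m → arm 2.19 m, τ = 164.6 × 2.19 = 360.5 N·m counterclockwise.
Load: 47.4 × 9.8 = 464.5 N down at 0.792 m → arm 6.098 m, τ = 464.5 × 6.098 = 2833 N·m counterclockwise.
Net load moment about support B = 3774 N·m counterclockwise.
Reaction R at support A is upward at 0 m, arm 6.89 m → moment R × 6.89 clockwise.
For rotational equilibrium, R × 6.89 = 3774, so R = 548 N.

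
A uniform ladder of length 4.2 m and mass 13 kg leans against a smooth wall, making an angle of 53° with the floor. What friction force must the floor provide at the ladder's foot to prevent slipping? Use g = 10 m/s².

Sum moments about the foot of the ladder (the floor normal and friction both act there and drop out).
Ladder weight 13×10 = 130 N acts at 2.1 m along the ladder; its horizontal arm is 2.1·cos53° = 1.264 m → τ = 164.3 N·m clockwise.
Wall normal N acts horizontally at the top; its moment arm is the height L sinθ = 4.2·sin53° = 3.354 m, counterclockwise.
Balancing moments: N × 3.354 = 164.3, giving N = 49 N.
ΣFx = 0: friction at the foot balances the wall's push, so f = N_wall = 49 N.

f ≈ 49 N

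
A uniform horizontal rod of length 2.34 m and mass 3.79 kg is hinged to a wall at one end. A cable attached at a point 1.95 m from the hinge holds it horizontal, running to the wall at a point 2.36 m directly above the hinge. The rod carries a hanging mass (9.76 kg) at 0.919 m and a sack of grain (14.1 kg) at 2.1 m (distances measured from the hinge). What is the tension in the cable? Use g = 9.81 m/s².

Sum moments about the hinge (the unknown hinge reaction has zero arm there).
Beam weight: 3.79 × 9.81 = 37.18 N down at 1.17 m → arm 1.17 m, τ = 37.18 × 1.17 = 43.5 N·m clockwise.
Hanging mass: 9.76 × 9.81 = 95.75 N down at 0.919 m → arm 0.919 m, τ = 95.75 × 0.919 = 87.99 N·m clockwise.
Sack of grain: 14.1 × 9.81 = 138.3 N down at 2.1 m → arm 2.1 m, τ = 138.3 × 2.1 = 290.4 N·m clockwise.
Total clockwise load moment = 421.9 N·m.
The cable tension T acts at 1.95 m; only its component perpendicular to the rod, T sinθ, produces torque. sinθ = h/√(h²+d²) = 2.36/√(2.36²+1.95²) = 0.7709.
For rotational equilibrium, T × 1.95 × 0.7709 = 421.9, so T = 421.9 / 1.503 = 281 N.

T ≈ 281 N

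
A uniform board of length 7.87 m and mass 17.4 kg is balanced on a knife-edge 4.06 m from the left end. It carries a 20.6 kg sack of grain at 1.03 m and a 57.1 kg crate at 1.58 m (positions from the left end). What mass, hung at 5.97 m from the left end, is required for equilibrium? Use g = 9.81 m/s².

About the knife-edge (at 4.06 m from the left end):
Beam weight: 17.4 × 9.81 = 170.7 N down at 3.935 m → arm 0.125 m, τ = 170.7 × 0.125 = 21.34 N·m counterclockwise.
Sack of grain: 20.6 × 9.81 = 202.1 N down at 1.03 m → arm 3.03 m, τ = 202.1 × 3.03 = 612.4 N·m counterclockwise.
Crate: 57.1 × 9.81 = 560.2 N down at 1.58 m → arm 2.48 m, τ = 560.2 × 2.48 = 1389 N·m counterclockwise.
Net moment of known loads = 2023 N·m counterclockwise.
An unknown mass m at 5.97 m has arm 1.91 m; its moment is m·g·1.91 clockwise.
Balancing moments: m × 9.81 × 1.91 = 2023, giving m = 2023 / (9.81 × 1.91) = 108 kg.

m ≈ 108 kg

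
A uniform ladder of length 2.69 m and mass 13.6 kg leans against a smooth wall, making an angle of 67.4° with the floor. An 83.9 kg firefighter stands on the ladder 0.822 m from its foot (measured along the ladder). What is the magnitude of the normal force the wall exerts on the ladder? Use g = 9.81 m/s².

N_wall ≈ 132 N

Taking torques about the foot of the ladder:
Ladder weight 13.6×9.81 = 133.4 N acts at 1.345 m along the ladder; its horizontal arm is 1.345·cos67.4° = 0.5169 m → τ = 68.95 N·m clockwise.
Firefighter: 83.9×9.81 = 823.1 N at 0.822 m → arm 0.3159 m → τ = 260 N·m clockwise.
Wall normal N acts horizontally at the top; its moment arm is the height L sinθ = 2.69·sin67.4° = 2.483 m, counterclockwise.
Setting net torque to zero: N × 2.483 = 328.9 → N = 132 N.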